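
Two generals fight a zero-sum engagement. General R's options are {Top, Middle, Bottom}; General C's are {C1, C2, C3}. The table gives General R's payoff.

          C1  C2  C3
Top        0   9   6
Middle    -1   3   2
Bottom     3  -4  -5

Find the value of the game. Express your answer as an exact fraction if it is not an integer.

Row minima: Top → 0, Middle → -1, Bottom → -5; maximin = 0.
Column maxima: C1 → 3, C2 → 9, C3 → 6; minimax = 3.
0 ≠ 3, so there is no saddle point; optimal play is mixed.
Middle is strictly dominated by Top, so General R never plays it.
C2 is strictly dominated by C3 (it gives General R strictly more in every row), so General C never plays it.
On the remaining 2×2 (Top, Bottom vs C1, C3):
Let General R play Top with probability p. Expected payoff against C1: 0p + 3(1−p) = −3p + 3; against C3: 6p + (-5)(1−p) = 11p − 5.
Setting these equal: −3p + 3 = 11p − 5 ⇒ −14p = -8 ⇒ p = 4/7, and the value is (-3)·(4/7) + 3 = 9/7.
For General C: with q = P(C1), equating Top's and Bottom's payoffs gives −6q + 6 = 8q − 5 ⇒ q = 11/14.

9/7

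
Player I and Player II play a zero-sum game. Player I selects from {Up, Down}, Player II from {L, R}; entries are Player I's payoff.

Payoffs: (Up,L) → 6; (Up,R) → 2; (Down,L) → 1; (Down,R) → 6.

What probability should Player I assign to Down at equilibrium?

4/9

Row minima: Up → 2, Down → 1; maximin = 2.
Column maxima: L → 6, R → 6; minimax = 6.
2 ≠ 6, so there is no saddle point; optimal play is mixed.
Let Player I play Up with probability p. Expected payoff against L: 6p + 1(1−p) = 5p + 1; against R: 2p + 6(1−p) = −4p + 6.
Setting these equal: 5p + 1 = −4p + 6 ⇒ 9p = 5 ⇒ p = 5/9, and the value is (5)·(5/9) + 1 = 34/9.
For Player II: with q = P(L), equating Up's and Down's payoffs gives 4q + 2 = −5q + 6 ⇒ q = 4/9.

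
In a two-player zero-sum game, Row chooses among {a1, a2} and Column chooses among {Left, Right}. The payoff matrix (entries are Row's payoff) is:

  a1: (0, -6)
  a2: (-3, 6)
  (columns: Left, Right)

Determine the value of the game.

-6/5

Row minima: a1 → -6, a2 → -3; maximin = -3.
Column maxima: Left → 0, Right → 6; minimax = 0.
-3 ≠ 0, so there is no saddle point; optimal play is mixed.
Let Row play a1 with probability p. Expected payoff against Left: 0p + (-3)(1−p) = 3p − 3; against Right: (-6)p + 6(1−p) = −12p + 6.
Setting these equal: 3p − 3 = −12p + 6 ⇒ 15p = 9 ⇒ p = 3/5, and the value is (3)·(3/5) − 3 = -6/5.
For Column: with q = P(Left), equating a1's and a2's payoffs gives 6q − 6 = −9q + 6 ⇒ q = 4/5.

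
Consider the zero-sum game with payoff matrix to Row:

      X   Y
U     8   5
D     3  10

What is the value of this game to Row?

Row minima: U → 5, D → 3; maximin = 5.
Column maxima: X → 8, Y → 10; minimax = 8.
5 ≠ 8, so there is no saddle point; optimal play is mixed.
Let Row play U with probability p. Expected payoff against X: 8p + 3(1−p) = 5p + 3; against Y: 5p + 10(1−p) = −5p + 10.
Setting these equal: 5p + 3 = −5p + 10 ⇒ 10p = 7 ⇒ p = 7/10, and the value is (5)·(7/10) + 3 = 13/2.
For Column: with q = P(X), equating U's and D's payoffs gives 3q + 5 = −7q + 10 ⇒ q = 1/2.

13/2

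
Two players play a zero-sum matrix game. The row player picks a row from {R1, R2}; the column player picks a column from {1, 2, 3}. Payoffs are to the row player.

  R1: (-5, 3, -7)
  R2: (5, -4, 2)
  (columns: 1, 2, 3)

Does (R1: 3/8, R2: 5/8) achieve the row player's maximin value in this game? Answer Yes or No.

Against 1 this mix gives (3/8)·(-5) + (5/8)·5 = 5/4.
Against 2 this mix gives (3/8)·3 + (5/8)·(-4) = -11/8.
Against 3 this mix gives (3/8)·(-7) + (5/8)·2 = -11/8.
All of the column player's active replies (2, 3) yield -11/8, and no column does worse for the row player. The mix makes the column player indifferent and guarantees -11/8, so it is optimal.

Yes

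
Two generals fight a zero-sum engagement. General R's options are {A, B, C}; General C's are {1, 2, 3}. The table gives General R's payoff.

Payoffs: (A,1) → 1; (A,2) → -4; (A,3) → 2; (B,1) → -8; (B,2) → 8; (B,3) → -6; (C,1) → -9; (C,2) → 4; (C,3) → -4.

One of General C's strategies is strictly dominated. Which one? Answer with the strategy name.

1 holds General R's payoff strictly below 3 in every row: 1 < 2, -8 < -6, -9 < -4.
So 3 is strictly dominated for General C.

3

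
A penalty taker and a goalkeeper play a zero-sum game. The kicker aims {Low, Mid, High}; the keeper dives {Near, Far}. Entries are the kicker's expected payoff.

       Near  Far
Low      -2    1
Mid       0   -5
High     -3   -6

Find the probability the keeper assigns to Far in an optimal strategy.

1/4

Row minima: Low → -2, Mid → -5, High → -6; maximin = -2.
Column maxima: Near → 0, Far → 1; minimax = 0.
-2 ≠ 0, so there is no saddle point; optimal play is mixed.
High is strictly dominated by Low, so the kicker never plays it.
On the remaining 2×2 (Low, Mid vs Near, Far):
Let the kicker play Low with probability p. Expected payoff against Near: (-2)p + 0(1−p) = −2p; against Far: 1p + (-5)(1−p) = 6p − 5.
Setting these equal: −2p = 6p − 5 ⇒ −8p = -5 ⇒ p = 5/8, and the value is (-2)·(5/8) = -5/4.
For the keeper: with q = P(Near), equating Low's and Mid's payoffs gives −3q + 1 = 5q − 5 ⇒ q = 3/4.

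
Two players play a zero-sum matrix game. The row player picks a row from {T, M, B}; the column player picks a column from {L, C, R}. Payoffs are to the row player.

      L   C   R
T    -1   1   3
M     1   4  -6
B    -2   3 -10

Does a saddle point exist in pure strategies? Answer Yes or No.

Row minima: T → -1, M → -6, B → -10; maximin = -1.
Column maxima: L → 1, C → 4, R → 3; minimax = 1.
-1 ≠ 1, so no pure-strategy equilibrium exists.

No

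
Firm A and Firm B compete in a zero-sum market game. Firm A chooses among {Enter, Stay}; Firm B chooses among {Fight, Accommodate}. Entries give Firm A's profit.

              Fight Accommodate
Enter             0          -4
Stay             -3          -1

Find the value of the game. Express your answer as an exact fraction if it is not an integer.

-2

Row minima: Enter → -4, Stay → -3; maximin = -3.
Column maxima: Fight → 0, Accommodate → -1; minimax = -1.
-3 ≠ -1, so there is no saddle point; optimal play is mixed.
Let Firm A play Enter with probability p. Expected payoff against Fight: 0p + (-3)(1−p) = 3p − 3; against Accommodate: (-4)p + (-1)(1−p) = −3p − 1.
Setting these equal: 3p − 3 = −3p − 1 ⇒ 6p = 2 ⇒ p = 1/3, and the value is (3)·(1/3) − 3 = -2.
For Firm B: with q = P(Fight), equating Enter's and Stay's payoffs gives 4q − 4 = −2q − 1 ⇒ q = 1/2.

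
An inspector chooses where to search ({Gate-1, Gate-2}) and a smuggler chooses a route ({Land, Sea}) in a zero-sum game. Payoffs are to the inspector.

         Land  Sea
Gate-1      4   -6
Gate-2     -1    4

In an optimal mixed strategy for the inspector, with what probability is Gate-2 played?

2/3

Row minima: Gate-1 → -6, Gate-2 → -1; maximin = -1.
Column maxima: Land → 4, Sea → 4; minimax = 4.
-1 ≠ 4, so there is no saddle point; optimal play is mixed.
Let the inspector play Gate-1 with probability p. Expected payoff against Land: 4p + (-1)(1−p) = 5p − 1; against Sea: (-6)p + 4(1−p) = −10p + 4.
Setting these equal: 5p − 1 = −10p + 4 ⇒ 15p = 5 ⇒ p = 1/3, and the value is (5)·(1/3) − 1 = 2/3.
For the smuggler: with q = P(Land), equating Gate-1's and Gate-2's payoffs gives 10q − 6 = −5q + 4 ⇒ q = 2/3.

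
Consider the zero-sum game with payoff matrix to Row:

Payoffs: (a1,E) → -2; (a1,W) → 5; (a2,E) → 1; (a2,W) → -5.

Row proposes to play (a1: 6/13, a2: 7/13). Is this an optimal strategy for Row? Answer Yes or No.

Against E this mix gives (6/13)·(-2) + (7/13)·1 = -5/13.
Against W this mix gives (6/13)·5 + (7/13)·(-5) = -5/13.
All of Column's active replies (E, W) yield -5/13, and no column does worse for Row. The mix makes Column indifferent and guarantees -5/13, so it is optimal.

Yes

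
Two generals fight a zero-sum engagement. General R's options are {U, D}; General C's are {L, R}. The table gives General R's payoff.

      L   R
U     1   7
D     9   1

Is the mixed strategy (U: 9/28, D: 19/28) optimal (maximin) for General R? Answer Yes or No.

Against L this mix gives (9/28)·1 + (19/28)·9 = 45/7.
Against R this mix gives (9/28)·7 + (19/28)·1 = 41/14.
General C will play R, holding General R to 41/14. Shifting weight toward the row that does better against R would raise this floor (the equalizing mix achieves 31/7 against both R and L), so the proposed strategy is not optimal.

No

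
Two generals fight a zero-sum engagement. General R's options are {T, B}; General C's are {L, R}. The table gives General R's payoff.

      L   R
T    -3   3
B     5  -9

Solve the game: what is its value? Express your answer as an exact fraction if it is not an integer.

-3/5

Row minima: T → -3, B → -9; maximin = -3.
Column maxima: L → 5, R → 3; minimax = 3.
-3 ≠ 3, so there is no saddle point; optimal play is mixed.
Let General R play T with probability p. Expected payoff against L: (-3)p + 5(1−p) = −8p + 5; against R: 3p + (-9)(1−p) = 12p − 9.
Setting these equal: −8p + 5 = 12p − 9 ⇒ −20p = -14 ⇒ p = 7/10, and the value is (-8)·(7/10) + 5 = -3/5.
For General C: with q = P(L), equating T's and B's payoffs gives −6q + 3 = 14q − 9 ⇒ q = 3/5.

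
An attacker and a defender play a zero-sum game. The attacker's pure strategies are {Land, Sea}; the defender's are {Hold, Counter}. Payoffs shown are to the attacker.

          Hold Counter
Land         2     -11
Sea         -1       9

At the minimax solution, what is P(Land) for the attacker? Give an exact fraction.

10/23

Row minima: Land → -11, Sea → -1; maximin = -1.
Column maxima: Hold → 2, Counter → 9; minimax = 2.
-1 ≠ 2, so there is no saddle point; optimal play is mixed.
Let the attacker play Land with probability p. Expected payoff against Hold: 2p + (-1)(1−p) = 3p − 1; against Counter: (-11)p + 9(1−p) = −20p + 9.
Setting these equal: 3p − 1 = −20p + 9 ⇒ 23p = 10 ⇒ p = 10/23, and the value is (3)·(10/23) − 1 = 7/23.
For the defender: with q = P(Hold), equating Land's and Sea's payoffs gives 13q − 11 = −10q + 9 ⇒ q = 20/23.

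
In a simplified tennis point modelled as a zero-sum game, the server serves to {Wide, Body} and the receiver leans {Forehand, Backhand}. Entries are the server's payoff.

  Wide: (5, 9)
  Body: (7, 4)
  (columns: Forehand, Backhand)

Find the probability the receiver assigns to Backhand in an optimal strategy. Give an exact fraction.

Row minima: Wide → 5, Body → 4; maximin = 5.
Column maxima: Forehand → 7, Backhand → 9; minimax = 7.
5 ≠ 7, so there is no saddle point; optimal play is mixed.
Let the server play Wide with probability p. Expected payoff against Forehand: 5p + 7(1−p) = −2p + 7; against Backhand: 9p + 4(1−p) = 5p + 4.
Setting these equal: −2p + 7 = 5p + 4 ⇒ −7p = -3 ⇒ p = 3/7, and the value is (-2)·(3/7) + 7 = 43/7.
For the receiver: with q = P(Forehand), equating Wide's and Body's payoffs gives −4q + 9 = 3q + 4 ⇒ q = 5/7.

2/7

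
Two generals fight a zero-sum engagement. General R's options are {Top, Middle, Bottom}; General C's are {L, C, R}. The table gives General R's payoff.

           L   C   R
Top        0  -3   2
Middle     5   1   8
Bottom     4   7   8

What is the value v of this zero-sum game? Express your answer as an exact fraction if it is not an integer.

Row minima: Top → -3, Middle → 1, Bottom → 4; maximin = 4.
Column maxima: L → 5, C → 7, R → 8; minimax = 5.
4 ≠ 5, so there is no saddle point; optimal play is mixed.
Top is strictly dominated by Middle, so General R never plays it.
R is strictly dominated by L (it gives General R strictly more in every row), so General C never plays it.
On the remaining 2×2 (Middle, Bottom vs L, C):
Let General R play Middle with probability p. Expected payoff against L: 5p + 4(1−p) = p + 4; against C: 1p + 7(1−p) = −6p + 7.
Setting these equal: p + 4 = −6p + 7 ⇒ 7p = 3 ⇒ p = 3/7, and the value is (1)·(3/7) + 4 = 31/7.
For General C: with q = P(L), equating Middle's and Bottom's payoffs gives 4q + 1 = −3q + 7 ⇒ q = 6/7.

31/7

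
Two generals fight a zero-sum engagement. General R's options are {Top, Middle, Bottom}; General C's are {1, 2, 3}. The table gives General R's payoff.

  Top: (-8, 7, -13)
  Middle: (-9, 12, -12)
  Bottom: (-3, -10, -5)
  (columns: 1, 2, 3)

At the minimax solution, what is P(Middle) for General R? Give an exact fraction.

5/29

Row minima: Top → -13, Middle → -12, Bottom → -10; maximin = -10.
Column maxima: 1 → -3, 2 → 12, 3 → -5; minimax = -5.
-10 ≠ -5, so there is no saddle point; optimal play is mixed.
1 is strictly dominated by 3 (it gives General R strictly more in every row), so General C never plays it.
With 1 eliminated, Top is strictly dominated by Middle (Middle gives General R strictly more in every remaining column), so General R never plays it.
On the remaining 2×2 (Middle, Bottom vs 2, 3):
Let General R play Middle with probability p. Expected payoff against 2: 12p + (-10)(1−p) = 22p − 10; against 3: (-12)p + (-5)(1−p) = −7p − 5.
Setting these equal: 22p − 10 = −7p − 5 ⇒ 29p = 5 ⇒ p = 5/29, and the value is (22)·(5/29) − 10 = -180/29.
For General C: with q = P(2), equating Middle's and Bottom's payoffs gives 24q − 12 = −5q − 5 ⇒ q = 7/29.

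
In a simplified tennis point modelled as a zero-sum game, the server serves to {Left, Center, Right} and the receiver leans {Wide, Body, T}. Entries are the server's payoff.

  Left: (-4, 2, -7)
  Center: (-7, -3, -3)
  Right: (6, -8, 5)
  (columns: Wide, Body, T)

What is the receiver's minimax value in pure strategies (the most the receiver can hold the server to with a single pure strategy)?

Column maxima: Wide → 6, Body → 2, T → 5.
The smallest of these is 2.

2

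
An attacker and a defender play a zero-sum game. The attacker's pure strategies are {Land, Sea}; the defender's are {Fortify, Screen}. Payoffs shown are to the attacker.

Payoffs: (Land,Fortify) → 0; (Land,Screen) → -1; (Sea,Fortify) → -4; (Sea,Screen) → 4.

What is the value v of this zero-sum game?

-4/9

Row minima: Land → -1, Sea → -4; maximin = -1.
Column maxima: Fortify → 0, Screen → 4; minimax = 0.
-1 ≠ 0, so there is no saddle point; optimal play is mixed.
Let the attacker play Land with probability p. Expected payoff against Fortify: 0p + (-4)(1−p) = 4p − 4; against Screen: (-1)p + 4(1−p) = −5p + 4.
Setting these equal: 4p − 4 = −5p + 4 ⇒ 9p = 8 ⇒ p = 8/9, and the value is (4)·(8/9) − 4 = -4/9.
For the defender: with q = P(Fortify), equating Land's and Sea's payoffs gives q − 1 = −8q + 4 ⇒ q = 5/9.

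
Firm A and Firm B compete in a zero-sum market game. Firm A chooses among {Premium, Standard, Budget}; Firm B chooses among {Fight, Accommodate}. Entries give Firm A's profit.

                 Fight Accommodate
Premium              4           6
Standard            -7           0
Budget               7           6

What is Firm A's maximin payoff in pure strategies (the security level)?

6

Row minima: Premium → 4, Standard → -7, Budget → 6.
The best of these is 6.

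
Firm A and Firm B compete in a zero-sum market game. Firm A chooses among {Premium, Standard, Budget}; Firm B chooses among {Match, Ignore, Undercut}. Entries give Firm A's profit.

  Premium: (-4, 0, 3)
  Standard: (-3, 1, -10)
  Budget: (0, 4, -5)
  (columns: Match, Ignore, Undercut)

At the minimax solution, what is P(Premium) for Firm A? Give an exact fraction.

5/12

Row minima: Premium → -4, Standard → -10, Budget → -5; maximin = -4.
Column maxima: Match → 0, Ignore → 4, Undercut → 3; minimax = 0.
-4 ≠ 0, so there is no saddle point; optimal play is mixed.
Standard is strictly dominated by Budget, so Firm A never plays it.
Ignore is strictly dominated by Match (it gives Firm A strictly more in every row), so Firm B never plays it.
On the remaining 2×2 (Premium, Budget vs Match, Undercut):
Let Firm A play Premium with probability p. Expected payoff against Match: (-4)p + 0(1−p) = −4p; against Undercut: 3p + (-5)(1−p) = 8p − 5.
Setting these equal: −4p = 8p − 5 ⇒ −12p = -5 ⇒ p = 5/12, and the value is (-4)·(5/12) = -5/3.
For Firm B: with q = P(Match), equating Premium's and Budget's payoffs gives −7q + 3 = 5q − 5 ⇒ q = 2/3.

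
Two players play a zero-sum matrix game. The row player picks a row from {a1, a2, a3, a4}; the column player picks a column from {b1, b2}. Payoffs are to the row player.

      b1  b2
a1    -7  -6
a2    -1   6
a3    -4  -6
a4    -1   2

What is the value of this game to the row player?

Row minima: a1 → -7, a2 → -1, a3 → -6, a4 → -1; maximin = -1.
Column maxima: b1 → -1, b2 → 6; minimax = -1.
Since maximin = minimax = -1, there is a saddle point and the value is -1.

-1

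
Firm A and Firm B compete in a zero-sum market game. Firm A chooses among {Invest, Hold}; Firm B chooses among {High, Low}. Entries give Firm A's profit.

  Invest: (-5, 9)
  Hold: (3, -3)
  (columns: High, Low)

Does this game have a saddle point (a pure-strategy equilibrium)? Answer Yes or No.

No

Row minima: Invest → -5, Hold → -3; maximin = -3.
Column maxima: High → 3, Low → 9; minimax = 3.
-3 ≠ 3, so no pure-strategy equilibrium exists.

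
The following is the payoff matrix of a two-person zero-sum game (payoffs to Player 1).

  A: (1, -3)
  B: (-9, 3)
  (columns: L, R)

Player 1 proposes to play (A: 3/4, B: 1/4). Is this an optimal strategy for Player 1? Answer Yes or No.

Yes

Against L this mix gives (3/4)·1 + (1/4)·(-9) = -3/2.
Against R this mix gives (3/4)·(-3) + (1/4)·3 = -3/2.
All of Player 2's active replies (L, R) yield -3/2, and no column does worse for Player 1. The mix makes Player 2 indifferent and guarantees -3/2, so it is optimal.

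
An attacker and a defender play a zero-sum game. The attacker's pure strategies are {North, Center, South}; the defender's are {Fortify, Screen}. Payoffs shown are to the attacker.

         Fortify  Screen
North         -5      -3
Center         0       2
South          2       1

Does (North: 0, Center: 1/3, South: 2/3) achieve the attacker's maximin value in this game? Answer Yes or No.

Against Fortify this mix gives (1/3)·0 + (2/3)·2 = 4/3.
Against Screen this mix gives (1/3)·2 + (2/3)·1 = 4/3.
All of the defender's active replies (Fortify, Screen) yield 4/3, and no column does worse for the attacker. The mix makes the defender indifferent and guarantees 4/3, so it is optimal.

Yes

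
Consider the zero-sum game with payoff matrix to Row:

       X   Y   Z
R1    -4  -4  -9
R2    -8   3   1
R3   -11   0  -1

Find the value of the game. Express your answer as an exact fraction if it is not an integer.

-38/7

Row minima: R1 → -9, R2 → -8, R3 → -11; maximin = -8.
Column maxima: X → -4, Y → 3, Z → 1; minimax = -4.
-8 ≠ -4, so there is no saddle point; optimal play is mixed.
R3 is strictly dominated by R2, so Row never plays it.
Y is strictly dominated by Z (it gives Row strictly more in every row), so Column never plays it.
On the remaining 2×2 (R1, R2 vs X, Z):
Let Row play R1 with probability p. Expected payoff against X: (-4)p + (-8)(1−p) = 4p − 8; against Z: (-9)p + 1(1−p) = −10p + 1.
Setting these equal: 4p − 8 = −10p + 1 ⇒ 14p = 9 ⇒ p = 9/14, and the value is (4)·(9/14) − 8 = -38/7.
For Column: with q = P(X), equating R1's and R2's payoffs gives 5q − 9 = −9q + 1 ⇒ q = 5/7.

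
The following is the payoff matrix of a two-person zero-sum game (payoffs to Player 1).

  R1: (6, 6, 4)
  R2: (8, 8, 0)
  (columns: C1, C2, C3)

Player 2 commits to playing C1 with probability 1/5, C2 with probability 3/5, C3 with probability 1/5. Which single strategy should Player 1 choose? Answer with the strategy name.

Expected payoff of R1: (1/5)·6 + (3/5)·6 + (1/5)·4 = 28/5.
Expected payoff of R2: (1/5)·8 + (3/5)·8 + (1/5)·0 = 32/5.
The largest is 32/5, so Player 1's best response is R2.

R2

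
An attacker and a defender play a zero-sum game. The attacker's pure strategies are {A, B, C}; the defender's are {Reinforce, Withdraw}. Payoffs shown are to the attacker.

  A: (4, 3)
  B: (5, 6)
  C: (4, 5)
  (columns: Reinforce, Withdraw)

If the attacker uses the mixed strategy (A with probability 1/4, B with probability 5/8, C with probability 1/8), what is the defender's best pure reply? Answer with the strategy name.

If the defender plays Reinforce, the attacker's expected payoff is (1/4)·4 + (5/8)·5 + (1/8)·4 = 37/8.
If the defender plays Withdraw, the attacker's expected payoff is (1/4)·3 + (5/8)·6 + (1/8)·5 = 41/8.
The defender minimizes the attacker's payoff; the smallest is 37/8, so the best response is Reinforce.

Reinforce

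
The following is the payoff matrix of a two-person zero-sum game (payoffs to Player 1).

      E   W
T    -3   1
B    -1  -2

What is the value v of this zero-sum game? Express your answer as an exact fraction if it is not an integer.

-7/5

Row minima: T → -3, B → -2; maximin = -2.
Column maxima: E → -1, W → 1; minimax = -1.
-2 ≠ -1, so there is no saddle point; optimal play is mixed.
Let Player 1 play T with probability p. Expected payoff against E: (-3)p + (-1)(1−p) = −2p − 1; against W: 1p + (-2)(1−p) = 3p − 2.
Setting these equal: −2p − 1 = 3p − 2 ⇒ −5p = -1 ⇒ p = 1/5, and the value is (-2)·(1/5) − 1 = -7/5.
For Player 2: with q = P(E), equating T's and B's payoffs gives −4q + 1 = q − 2 ⇒ q = 3/5.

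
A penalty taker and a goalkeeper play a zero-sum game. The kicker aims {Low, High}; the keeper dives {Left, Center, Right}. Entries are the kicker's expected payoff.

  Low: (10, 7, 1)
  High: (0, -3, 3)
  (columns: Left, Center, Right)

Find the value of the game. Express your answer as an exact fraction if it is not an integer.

Row minima: Low → 1, High → -3; maximin = 1.
Column maxima: Left → 10, Center → 7, Right → 3; minimax = 3.
1 ≠ 3, so there is no saddle point; optimal play is mixed.
Left is strictly dominated by Center (it gives the kicker strictly more in every row), so the keeper never plays it.
On the remaining 2×2 (Low, High vs Center, Right):
Let the kicker play Low with probability p. Expected payoff against Center: 7p + (-3)(1−p) = 10p − 3; against Right: 1p + 3(1−p) = −2p + 3.
Setting these equal: 10p − 3 = −2p + 3 ⇒ 12p = 6 ⇒ p = 1/2, and the value is (10)·(1/2) − 3 = 2.
For the keeper: with q = P(Center), equating Low's and High's payoffs gives 6q + 1 = −6q + 3 ⇒ q = 1/6.

2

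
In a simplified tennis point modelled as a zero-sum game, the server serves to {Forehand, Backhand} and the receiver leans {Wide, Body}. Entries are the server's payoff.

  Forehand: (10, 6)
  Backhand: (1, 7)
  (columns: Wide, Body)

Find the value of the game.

Row minima: Forehand → 6, Backhand → 1; maximin = 6.
Column maxima: Wide → 10, Body → 7; minimax = 7.
6 ≠ 7, so there is no saddle point; optimal play is mixed.
Let the server play Forehand with probability p. Expected payoff against Wide: 10p + 1(1−p) = 9p + 1; against Body: 6p + 7(1−p) = −p + 7.
Setting these equal: 9p + 1 = −p + 7 ⇒ 10p = 6 ⇒ p = 3/5, and the value is (9)·(3/5) + 1 = 32/5.
For the receiver: with q = P(Wide), equating Forehand's and Backhand's payoffs gives 4q + 6 = −6q + 7 ⇒ q = 1/10.

32/5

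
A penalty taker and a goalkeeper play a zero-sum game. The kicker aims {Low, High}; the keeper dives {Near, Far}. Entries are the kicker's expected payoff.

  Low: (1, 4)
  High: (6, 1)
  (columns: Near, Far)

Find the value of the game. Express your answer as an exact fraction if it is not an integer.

Row minima: Low → 1, High → 1; maximin = 1.
Column maxima: Near → 6, Far → 4; minimax = 4.
1 ≠ 4, so there is no saddle point; optimal play is mixed.
Let the kicker play Low with probability p. Expected payoff against Near: 1p + 6(1−p) = −5p + 6; against Far: 4p + 1(1−p) = 3p + 1.
Setting these equal: −5p + 6 = 3p + 1 ⇒ −8p = -5 ⇒ p = 5/8, and the value is (-5)·(5/8) + 6 = 23/8.
For the keeper: with q = P(Near), equating Low's and High's payoffs gives −3q + 4 = 5q + 1 ⇒ q = 3/8.

23/8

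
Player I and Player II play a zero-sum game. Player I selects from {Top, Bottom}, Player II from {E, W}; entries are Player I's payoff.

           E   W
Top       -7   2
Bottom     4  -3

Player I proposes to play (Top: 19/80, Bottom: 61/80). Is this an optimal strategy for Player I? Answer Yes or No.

No

Against E this mix gives (19/80)·(-7) + (61/80)·4 = 111/80.
Against W this mix gives (19/80)·2 + (61/80)·(-3) = -29/16.
Player II will play W, holding Player I to -29/16. Shifting weight toward the row that does better against W would raise this floor (the equalizing mix achieves -13/16 against both W and E), so the proposed strategy is not optimal.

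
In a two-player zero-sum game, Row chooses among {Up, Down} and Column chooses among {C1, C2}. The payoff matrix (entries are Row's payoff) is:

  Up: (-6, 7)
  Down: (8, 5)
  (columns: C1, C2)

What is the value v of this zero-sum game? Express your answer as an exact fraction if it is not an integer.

43/8

Row minima: Up → -6, Down → 5; maximin = 5.
Column maxima: C1 → 8, C2 → 7; minimax = 7.
5 ≠ 7, so there is no saddle point; optimal play is mixed.
Let Row play Up with probability p. Expected payoff against C1: (-6)p + 8(1−p) = −14p + 8; against C2: 7p + 5(1−p) = 2p + 5.
Setting these equal: −14p + 8 = 2p + 5 ⇒ −16p = -3 ⇒ p = 3/16, and the value is (-14)·(3/16) + 8 = 43/8.
For Column: with q = P(C1), equating Up's and Down's payoffs gives −13q + 7 = 3q + 5 ⇒ q = 1/8.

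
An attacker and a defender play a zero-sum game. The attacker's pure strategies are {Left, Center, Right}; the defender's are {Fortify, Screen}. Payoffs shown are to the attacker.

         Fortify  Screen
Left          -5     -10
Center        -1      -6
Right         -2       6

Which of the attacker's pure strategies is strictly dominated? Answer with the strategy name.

Center gives a strictly higher payoff than Left against every column: -1 > -5, -6 > -10.
So Left is strictly dominated and the attacker never plays it.

Left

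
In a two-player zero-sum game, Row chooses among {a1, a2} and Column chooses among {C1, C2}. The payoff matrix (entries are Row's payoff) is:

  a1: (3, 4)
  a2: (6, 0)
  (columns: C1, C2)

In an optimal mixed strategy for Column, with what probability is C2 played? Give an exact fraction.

3/7

Row minima: a1 → 3, a2 → 0; maximin = 3.
Column maxima: C1 → 6, C2 → 4; minimax = 4.
3 ≠ 4, so there is no saddle point; optimal play is mixed.
Let Row play a1 with probability p. Expected payoff against C1: 3p + 6(1−p) = −3p + 6; against C2: 4p + 0(1−p) = 4p.
Setting these equal: −3p + 6 = 4p ⇒ −7p = -6 ⇒ p = 6/7, and the value is (-3)·(6/7) + 6 = 24/7.
For Column: with q = P(C1), equating a1's and a2's payoffs gives −q + 4 = 6q ⇒ q = 4/7.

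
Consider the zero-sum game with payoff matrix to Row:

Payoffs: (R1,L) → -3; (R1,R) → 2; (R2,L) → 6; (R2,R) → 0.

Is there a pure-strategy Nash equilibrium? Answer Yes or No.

Row minima: R1 → -3, R2 → 0; maximin = 0.
Column maxima: L → 6, R → 2; minimax = 2.
0 ≠ 2, so no pure-strategy equilibrium exists.

No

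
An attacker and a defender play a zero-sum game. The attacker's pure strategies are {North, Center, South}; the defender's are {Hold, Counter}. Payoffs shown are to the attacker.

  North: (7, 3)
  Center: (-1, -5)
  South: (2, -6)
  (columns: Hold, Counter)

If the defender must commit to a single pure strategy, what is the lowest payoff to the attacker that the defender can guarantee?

Column maxima: Hold → 7, Counter → 3.
The smallest of these is 3.

3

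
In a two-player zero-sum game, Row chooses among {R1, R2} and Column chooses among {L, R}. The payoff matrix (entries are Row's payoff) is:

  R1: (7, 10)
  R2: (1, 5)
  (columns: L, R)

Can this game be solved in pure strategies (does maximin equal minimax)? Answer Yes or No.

Row minima: R1 → 7, R2 → 1; maximin = 7.
Column maxima: L → 7, R → 10; minimax = 7.
maximin = minimax = 7, so a saddle point exists.

Yes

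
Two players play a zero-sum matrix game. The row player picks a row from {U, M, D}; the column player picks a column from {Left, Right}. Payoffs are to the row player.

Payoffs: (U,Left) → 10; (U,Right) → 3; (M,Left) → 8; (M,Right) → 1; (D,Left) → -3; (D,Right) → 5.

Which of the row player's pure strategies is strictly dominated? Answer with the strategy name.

U gives a strictly higher payoff than M against every column: 10 > 8, 3 > 1.
So M is strictly dominated and the row player never plays it.

M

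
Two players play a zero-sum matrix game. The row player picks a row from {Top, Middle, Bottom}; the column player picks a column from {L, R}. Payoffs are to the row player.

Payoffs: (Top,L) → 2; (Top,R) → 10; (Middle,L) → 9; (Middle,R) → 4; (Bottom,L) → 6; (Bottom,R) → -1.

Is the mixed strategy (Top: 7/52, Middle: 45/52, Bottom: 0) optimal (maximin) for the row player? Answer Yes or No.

Against L this mix gives (7/52)·2 + (45/52)·9 = 419/52.
Against R this mix gives (7/52)·10 + (45/52)·4 = 125/26.
The column player will play R, holding the row player to 125/26. Shifting weight toward the row that does better against R would raise this floor (the equalizing mix achieves 82/13 against both R and L), so the proposed strategy is not optimal.

No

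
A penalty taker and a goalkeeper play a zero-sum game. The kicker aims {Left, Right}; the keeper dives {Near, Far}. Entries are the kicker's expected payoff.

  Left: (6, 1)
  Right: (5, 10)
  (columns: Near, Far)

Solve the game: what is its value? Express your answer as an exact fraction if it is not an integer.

11/2

Row minima: Left → 1, Right → 5; maximin = 5.
Column maxima: Near → 6, Far → 10; minimax = 6.
5 ≠ 6, so there is no saddle point; optimal play is mixed.
Let the kicker play Left with probability p. Expected payoff against Near: 6p + 5(1−p) = p + 5; against Far: 1p + 10(1−p) = −9p + 10.
Setting these equal: p + 5 = −9p + 10 ⇒ 10p = 5 ⇒ p = 1/2, and the value is (1)·(1/2) + 5 = 11/2.
For the keeper: with q = P(Near), equating Left's and Right's payoffs gives 5q + 1 = −5q + 10 ⇒ q = 9/10.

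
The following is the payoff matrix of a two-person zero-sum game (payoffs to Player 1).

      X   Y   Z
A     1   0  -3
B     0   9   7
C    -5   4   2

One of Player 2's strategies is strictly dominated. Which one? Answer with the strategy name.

Z holds Player 1's payoff strictly below Y in every row: -3 < 0, 7 < 9, 2 < 4.
So Y is strictly dominated for Player 2.

Y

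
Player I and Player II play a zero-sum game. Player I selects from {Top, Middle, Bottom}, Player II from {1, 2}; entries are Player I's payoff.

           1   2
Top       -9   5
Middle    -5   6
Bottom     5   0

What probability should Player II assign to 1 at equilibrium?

Row minima: Top → -9, Middle → -5, Bottom → 0; maximin = 0.
Column maxima: 1 → 5, 2 → 6; minimax = 5.
0 ≠ 5, so there is no saddle point; optimal play is mixed.
Top is strictly dominated by Middle, so Player I never plays it.
On the remaining 2×2 (Middle, Bottom vs 1, 2):
Let Player I play Middle with probability p. Expected payoff against 1: (-5)p + 5(1−p) = −10p + 5; against 2: 6p + 0(1−p) = 6p.
Setting these equal: −10p + 5 = 6p ⇒ −16p = -5 ⇒ p = 5/16, and the value is (-10)·(5/16) + 5 = 15/8.
For Player II: with q = P(1), equating Middle's and Bottom's payoffs gives −11q + 6 = 5q ⇒ q = 3/8.

3/8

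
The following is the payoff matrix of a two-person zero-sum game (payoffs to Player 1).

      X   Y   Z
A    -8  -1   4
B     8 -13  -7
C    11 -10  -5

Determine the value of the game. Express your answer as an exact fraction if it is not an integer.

-13/4

Row minima: A → -8, B → -13, C → -10; maximin = -8.
Column maxima: X → 11, Y → -1, Z → 4; minimax = -1.
-8 ≠ -1, so there is no saddle point; optimal play is mixed.
B is strictly dominated by C, so Player 1 never plays it.
Z is strictly dominated by Y (it gives Player 1 strictly more in every row), so Player 2 never plays it.
On the remaining 2×2 (A, C vs X, Y):
Let Player 1 play A with probability p. Expected payoff against X: (-8)p + 11(1−p) = −19p + 11; against Y: (-1)p + (-10)(1−p) = 9p − 10.
Setting these equal: −19p + 11 = 9p − 10 ⇒ −28p = -21 ⇒ p = 3/4, and the value is (-19)·(3/4) + 11 = -13/4.
For Player 2: with q = P(X), equating A's and C's payoffs gives −7q − 1 = 21q − 10 ⇒ q = 9/28.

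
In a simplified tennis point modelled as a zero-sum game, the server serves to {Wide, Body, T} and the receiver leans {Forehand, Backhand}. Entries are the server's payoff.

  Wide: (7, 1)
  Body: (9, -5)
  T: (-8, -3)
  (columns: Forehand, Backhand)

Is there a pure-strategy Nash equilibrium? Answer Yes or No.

Row minima: Wide → 1, Body → -5, T → -8; maximin = 1.
Column maxima: Forehand → 9, Backhand → 1; minimax = 1.
maximin = minimax = 1, so a saddle point exists.

Yes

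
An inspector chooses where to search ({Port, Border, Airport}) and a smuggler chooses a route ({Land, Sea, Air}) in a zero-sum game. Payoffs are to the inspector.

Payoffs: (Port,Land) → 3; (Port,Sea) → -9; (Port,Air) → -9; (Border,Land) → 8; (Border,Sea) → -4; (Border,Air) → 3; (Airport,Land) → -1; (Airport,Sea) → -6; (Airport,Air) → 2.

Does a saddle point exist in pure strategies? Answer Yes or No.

Row minima: Port → -9, Border → -4, Airport → -6; maximin = -4.
Column maxima: Land → 8, Sea → -4, Air → 3; minimax = -4.
maximin = minimax = -4, so a saddle point exists.

Yes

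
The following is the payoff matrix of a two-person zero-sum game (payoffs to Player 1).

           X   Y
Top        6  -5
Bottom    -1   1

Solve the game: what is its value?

1/13

Row minima: Top → -5, Bottom → -1; maximin = -1.
Column maxima: X → 6, Y → 1; minimax = 1.
-1 ≠ 1, so there is no saddle point; optimal play is mixed.
Let Player 1 play Top with probability p. Expected payoff against X: 6p + (-1)(1−p) = 7p − 1; against Y: (-5)p + 1(1−p) = −6p + 1.
Setting these equal: 7p − 1 = −6p + 1 ⇒ 13p = 2 ⇒ p = 2/13, and the value is (7)·(2/13) − 1 = 1/13.
For Player 2: with q = P(X), equating Top's and Bottom's payoffs gives 11q − 5 = −2q + 1 ⇒ q = 6/13.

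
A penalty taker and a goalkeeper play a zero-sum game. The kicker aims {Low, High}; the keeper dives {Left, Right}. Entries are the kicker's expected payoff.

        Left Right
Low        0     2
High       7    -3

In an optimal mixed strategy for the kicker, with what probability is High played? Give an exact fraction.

Row minima: Low → 0, High → -3; maximin = 0.
Column maxima: Left → 7, Right → 2; minimax = 2.
0 ≠ 2, so there is no saddle point; optimal play is mixed.
Let the kicker play Low with probability p. Expected payoff against Left: 0p + 7(1−p) = −7p + 7; against Right: 2p + (-3)(1−p) = 5p − 3.
Setting these equal: −7p + 7 = 5p − 3 ⇒ −12p = -10 ⇒ p = 5/6, and the value is (-7)·(5/6) + 7 = 7/6.
For the keeper: with q = P(Left), equating Low's and High's payoffs gives −2q + 2 = 10q − 3 ⇒ q = 5/12.

1/6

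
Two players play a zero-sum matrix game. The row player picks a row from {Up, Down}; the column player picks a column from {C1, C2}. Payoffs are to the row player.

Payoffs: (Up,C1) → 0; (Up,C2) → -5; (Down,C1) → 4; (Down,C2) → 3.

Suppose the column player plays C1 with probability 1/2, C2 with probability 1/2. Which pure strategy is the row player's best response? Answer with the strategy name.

Expected payoff of Up: (1/2)·0 + (1/2)·(-5) = -5/2.
Expected payoff of Down: (1/2)·4 + (1/2)·3 = 7/2.
The largest is 7/2, so the row player's best response is Down.

Down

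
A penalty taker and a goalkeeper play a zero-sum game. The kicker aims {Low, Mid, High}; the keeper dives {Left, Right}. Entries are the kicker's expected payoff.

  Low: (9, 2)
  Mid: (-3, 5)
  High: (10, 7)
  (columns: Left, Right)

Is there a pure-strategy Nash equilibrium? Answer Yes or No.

Row minima: Low → 2, Mid → -3, High → 7; maximin = 7.
Column maxima: Left → 10, Right → 7; minimax = 7.
maximin = minimax = 7, so a saddle point exists.

Yes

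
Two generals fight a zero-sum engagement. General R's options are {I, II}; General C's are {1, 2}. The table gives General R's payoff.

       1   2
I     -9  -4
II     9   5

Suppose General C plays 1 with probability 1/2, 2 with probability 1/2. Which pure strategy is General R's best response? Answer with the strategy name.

II

Expected payoff of I: (1/2)·(-9) + (1/2)·(-4) = -13/2.
Expected payoff of II: (1/2)·9 + (1/2)·5 = 7.
The largest is 7, so General R's best response is II.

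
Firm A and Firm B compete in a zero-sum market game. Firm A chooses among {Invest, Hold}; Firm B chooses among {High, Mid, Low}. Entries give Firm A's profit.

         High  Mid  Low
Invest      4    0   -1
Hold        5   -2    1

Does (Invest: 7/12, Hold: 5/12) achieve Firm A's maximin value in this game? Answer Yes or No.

Against High this mix gives (7/12)·4 + (5/12)·5 = 53/12.
Against Mid this mix gives (7/12)·0 + (5/12)·(-2) = -5/6.
Against Low this mix gives (7/12)·(-1) + (5/12)·1 = -1/6.
Firm B will play Mid, holding Firm A to -5/6. Shifting weight toward the row that does better against Mid would raise this floor (the equalizing mix achieves -1/2 against both Mid and Low), so the proposed strategy is not optimal.

No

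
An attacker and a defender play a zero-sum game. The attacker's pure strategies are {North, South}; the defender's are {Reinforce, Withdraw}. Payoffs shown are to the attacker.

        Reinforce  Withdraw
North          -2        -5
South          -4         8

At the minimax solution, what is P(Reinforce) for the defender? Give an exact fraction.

Row minima: North → -5, South → -4; maximin = -4.
Column maxima: Reinforce → -2, Withdraw → 8; minimax = -2.
-4 ≠ -2, so there is no saddle point; optimal play is mixed.
Let the attacker play North with probability p. Expected payoff against Reinforce: (-2)p + (-4)(1−p) = 2p − 4; against Withdraw: (-5)p + 8(1−p) = −13p + 8.
Setting these equal: 2p − 4 = −13p + 8 ⇒ 15p = 12 ⇒ p = 4/5, and the value is (2)·(4/5) − 4 = -12/5.
For the defender: with q = P(Reinforce), equating North's and South's payoffs gives 3q − 5 = −12q + 8 ⇒ q = 13/15.

13/15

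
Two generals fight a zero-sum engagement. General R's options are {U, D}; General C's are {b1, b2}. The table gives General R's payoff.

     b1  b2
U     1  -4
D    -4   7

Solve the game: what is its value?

-9/16

Row minima: U → -4, D → -4; maximin = -4.
Column maxima: b1 → 1, b2 → 7; minimax = 1.
-4 ≠ 1, so there is no saddle point; optimal play is mixed.
Let General R play U with probability p. Expected payoff against b1: 1p + (-4)(1−p) = 5p − 4; against b2: (-4)p + 7(1−p) = −11p + 7.
Setting these equal: 5p − 4 = −11p + 7 ⇒ 16p = 11 ⇒ p = 11/16, and the value is (5)·(11/16) − 4 = -9/16.
For General C: with q = P(b1), equating U's and D's payoffs gives 5q − 4 = −11q + 7 ⇒ q = 11/16.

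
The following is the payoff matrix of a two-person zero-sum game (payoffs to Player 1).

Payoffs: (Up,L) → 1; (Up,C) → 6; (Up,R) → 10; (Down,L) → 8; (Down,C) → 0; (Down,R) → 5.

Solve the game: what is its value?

Row minima: Up → 1, Down → 0; maximin = 1.
Column maxima: L → 8, C → 6, R → 10; minimax = 6.
1 ≠ 6, so there is no saddle point; optimal play is mixed.
R is strictly dominated by C (it gives Player 1 strictly more in every row), so Player 2 never plays it.
On the remaining 2×2 (Up, Down vs L, C):
Let Player 1 play Up with probability p. Expected payoff against L: 1p + 8(1−p) = −7p + 8; against C: 6p + 0(1−p) = 6p.
Setting these equal: −7p + 8 = 6p ⇒ −13p = -8 ⇒ p = 8/13, and the value is (-7)·(8/13) + 8 = 48/13.
For Player 2: with q = P(L), equating Up's and Down's payoffs gives −5q + 6 = 8q ⇒ q = 6/13.

48/13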